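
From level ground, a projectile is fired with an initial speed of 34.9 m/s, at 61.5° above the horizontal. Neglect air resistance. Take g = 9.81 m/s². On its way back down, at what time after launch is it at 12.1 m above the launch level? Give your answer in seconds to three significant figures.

Components: vₓ = 34.90 cos 61.5° = 16.65 m/s, v_y0 = 34.90 sin 61.5° = 30.67 m/s.
Height y(t) = 30.67 t − 4.905 t² = 12.1 gives 4.905 t² − 30.67 t + 12.1 = 0.
Quadratic formula: t = (30.67 ± √703.29) / 9.81 = (30.67 ± 26.52) / 9.81 → t = 0.4231 s or 5.830 s.
The descending-branch root is 5.830 s.

5.83 s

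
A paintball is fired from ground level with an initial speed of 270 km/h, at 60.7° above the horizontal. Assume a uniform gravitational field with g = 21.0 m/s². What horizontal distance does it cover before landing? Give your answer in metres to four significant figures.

228.6 m

Convert: 270 km/h = 270/3.6 = 75.00 m/s.
Components: vₓ = 75.00 cos 60.7° = 36.70 m/s, v_y0 = 75.00 sin 60.7° = 65.41 m/s.
Time aloft: T = 2 v_y0 / g = 2 × 65.41 / 21.0 = 6.229 s.
Range: R = vₓ T = 36.70 × 6.229 = 228.6 m.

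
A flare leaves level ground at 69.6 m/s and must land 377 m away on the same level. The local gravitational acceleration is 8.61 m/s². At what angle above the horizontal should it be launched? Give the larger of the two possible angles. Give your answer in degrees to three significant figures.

69.0°

Level-ground range R = v₀² sin(2θ)/g ⇒ sin(2θ) = gR/v₀² = 8.61 × 377 / 69.6² = 0.6701.
2θ = 42.07° or 180° − 42.07° = 137.9°, so θ = 21.04° or 68.96°.
The larger angle is 68.96°.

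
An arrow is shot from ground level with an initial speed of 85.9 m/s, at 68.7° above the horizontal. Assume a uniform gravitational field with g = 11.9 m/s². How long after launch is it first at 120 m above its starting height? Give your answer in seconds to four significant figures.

Components: vₓ = 85.90 cos 68.7° = 31.20 m/s, v_y0 = 85.90 sin 68.7° = 80.03 m/s.
Require v_y0 t − ½ g t² = 120, i.e. 5.950 t² − 80.03 t + 120 = 0.
Quadratic formula: t = (80.03 ± √3549.2) / 11.9 = (80.03 ± 59.57) / 11.9 → t = 1.719 s or 11.73 s.
The first (ascending) time is 1.719 s.

1.719 s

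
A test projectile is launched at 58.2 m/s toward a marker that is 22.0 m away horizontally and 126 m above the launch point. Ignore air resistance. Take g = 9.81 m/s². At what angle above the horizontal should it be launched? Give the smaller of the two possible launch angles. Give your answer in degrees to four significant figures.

82.50°

Trajectory: y = x tanθ − g x² (1 + tan²θ)/(2v₀²). With x = 22.0, y = 126, v₀ = 58.2, g = 9.81:
0.7009 tan²θ − 22.0 tanθ + (126.7) = 0.
tanθ = [22.0 ± √(22.0² − 4 × 0.7009 × (126.7))] / (2 × 0.7009) = (22.0 ± 11.35) / 1.402, giving tanθ = 7.599 or 23.79.
θ = 82.50° or 87.59°; the smaller is 82.50°.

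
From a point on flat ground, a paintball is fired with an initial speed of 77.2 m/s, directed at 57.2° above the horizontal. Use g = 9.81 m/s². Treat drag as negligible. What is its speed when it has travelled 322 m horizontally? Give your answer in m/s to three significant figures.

Horizontal component vₓ = 77.20 cos 57.2° = 41.82 m/s; vertical v_y0 = 77.20 sin 57.2° = 64.89 m/s.
x = vₓ t ⇒ t = 322/41.82 = 7.700 s.
Vertical velocity there: v_y = v_y0 − g t = 64.89 − 9.81 × 7.700 = −10.64 m/s.
Speed: √(vₓ² + v_y²) = √(41.82² + 10.64²) = 43.15 m/s.

43.2 m/s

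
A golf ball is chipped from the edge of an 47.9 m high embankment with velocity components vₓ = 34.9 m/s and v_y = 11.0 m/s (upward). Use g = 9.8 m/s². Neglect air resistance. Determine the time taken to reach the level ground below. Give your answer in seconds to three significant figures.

With up positive and y = 0 at the ground: y(t) = 47.9 + (11.00) t − 4.900 t². Setting y = 0 and taking the positive root: t = [11.00 + √(11.00² + 2·9.80·47.9)] / 9.80 = (11.00 + 32.56) / 9.80 = 4.444 s.

4.44 s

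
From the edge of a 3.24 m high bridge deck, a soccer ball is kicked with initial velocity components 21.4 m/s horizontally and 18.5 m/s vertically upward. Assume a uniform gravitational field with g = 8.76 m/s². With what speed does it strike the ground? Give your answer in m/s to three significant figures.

The projectile lands when y = 3.24 + (18.50) t − ½·8.76·t² = 0. Positive root: t = (18.50 + √(18.50² + 2·8.76·3.24)) / 8.76 = (18.50 + 19.98) / 8.76 = 4.392 s.
Vertical velocity at impact: v_y = v_y0 − g t = 18.50 − 8.76 × 4.392 = −19.98 m/s.
Speed: |v| = √(vₓ² + v_y²) = √(21.40² + 19.98²) = 29.27 m/s.

29.3 m/s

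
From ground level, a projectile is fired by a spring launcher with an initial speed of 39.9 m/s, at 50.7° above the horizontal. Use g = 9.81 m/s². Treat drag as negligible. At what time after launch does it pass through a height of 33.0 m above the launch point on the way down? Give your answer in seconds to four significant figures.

4.930 s

Horizontal component vₓ = 39.90 cos 50.7° = 25.27 m/s; vertical v_y0 = 39.90 sin 50.7° = 30.88 m/s.
Set y = v_y0 t − ½ g t² = 33.0: 4.905 t² − 30.88 t + 33.0 = 0.
t = [30.88 ± √(30.88² − 2·9.81·33.0)] / 9.81 = (30.88 ± 17.49) / 9.81, so t = 1.365 s or t = 4.930 s.
The descending-branch root is 4.930 s.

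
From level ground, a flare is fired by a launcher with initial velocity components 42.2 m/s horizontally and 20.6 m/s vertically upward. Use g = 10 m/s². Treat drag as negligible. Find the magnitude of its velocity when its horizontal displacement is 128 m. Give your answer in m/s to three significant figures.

43.3 m/s

At x = 128 m, t = x/vₓ = 128/42.20 = 3.033 s.
Vertical velocity there: v_y = v_y0 − g t = 20.60 − 10.0 × 3.033 = −9.732 m/s.
Speed: √(vₓ² + v_y²) = √(42.20² + 9.732²) = 43.31 m/s.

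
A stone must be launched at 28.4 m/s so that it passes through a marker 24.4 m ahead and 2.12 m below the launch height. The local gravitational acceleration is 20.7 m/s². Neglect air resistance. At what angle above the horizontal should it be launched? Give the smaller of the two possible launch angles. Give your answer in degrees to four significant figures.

Trajectory: y = x tanθ − g x² (1 + tan²θ)/(2v₀²). With x = 24.4, y = −2.12, v₀ = 28.4, g = 20.7:
7.640 tan²θ − 24.4 tanθ + (5.520) = 0.
tanθ = [24.4 ± √(24.4² − 4 × 7.640 × (5.520))] / (2 × 7.640) = (24.4 ± 20.66) / 15.28, giving tanθ = 0.2450 or 2.949.
θ = 13.77° or 71.27°; the smaller is 13.77°.

13.77°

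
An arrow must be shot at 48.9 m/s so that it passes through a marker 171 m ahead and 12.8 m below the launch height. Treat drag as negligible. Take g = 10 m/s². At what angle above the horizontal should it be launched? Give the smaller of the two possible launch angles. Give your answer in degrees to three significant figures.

Trajectory: y = x tanθ − g x² (1 + tan²θ)/(2v₀²). With x = 171, y = −12.8, v₀ = 48.9, g = 10.0:
61.14 tan²θ − 171 tanθ + (48.34) = 0.
tanθ = [171 ± √(171² − 4 × 61.14 × (48.34))] / (2 × 61.14) = (171 ± 132.0) / 122.3, giving tanθ = 0.3191 or 2.478.
θ = 17.70° or 68.02°; the smaller is 17.70°.

17.7°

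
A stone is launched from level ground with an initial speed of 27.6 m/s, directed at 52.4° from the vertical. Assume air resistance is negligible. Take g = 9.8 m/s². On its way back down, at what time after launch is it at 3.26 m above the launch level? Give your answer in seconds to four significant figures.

3.231 s

Horizontal component vₓ = 27.60 sin 52.4° = 21.87 m/s; vertical v_y0 = 27.60 cos 52.4° = 16.84 m/s.
Set y = v_y0 t − ½ g t² = 3.26: 4.900 t² − 16.84 t + 3.26 = 0.
Quadratic formula: t = (16.84 ± √219.69) / 9.80 = (16.84 ± 14.82) / 9.80 → t = 0.2059 s or 3.231 s.
The descending-branch root is 3.231 s.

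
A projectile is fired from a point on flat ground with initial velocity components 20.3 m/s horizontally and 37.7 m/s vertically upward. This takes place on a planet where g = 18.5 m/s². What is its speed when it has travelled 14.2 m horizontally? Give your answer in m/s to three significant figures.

32.0 m/s

Time to reach x = 14.2 m: t = x/vₓ = 14.2/20.30 = 0.6995 s.
Vertical velocity there: v_y = v_y0 − g t = 37.70 − 18.5 × 0.6995 = 24.76 m/s.
Speed: √(vₓ² + v_y²) = √(20.30² + 24.76²) = 32.02 m/s.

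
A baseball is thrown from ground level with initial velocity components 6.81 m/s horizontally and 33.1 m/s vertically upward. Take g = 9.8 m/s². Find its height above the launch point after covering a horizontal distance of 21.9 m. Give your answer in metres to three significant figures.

55.8 m

x = vₓ t ⇒ t = 21.9/6.810 = 3.216 s.
Height: y = v_y0 t − ½ g t² = 33.10 × 3.216 − 4.900 × 3.216² = 106.4 − 50.67 = 55.77 m.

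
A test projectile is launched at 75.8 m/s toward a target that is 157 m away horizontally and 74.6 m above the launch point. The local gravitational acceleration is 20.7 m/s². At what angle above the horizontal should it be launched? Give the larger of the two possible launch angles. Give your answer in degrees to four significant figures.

Trajectory: y = x tanθ − g x² (1 + tan²θ)/(2v₀²). With x = 157, y = 74.6, v₀ = 75.8, g = 20.7:
44.40 tan²θ − 157 tanθ + (119.0) = 0.
tanθ = [157 ± √(157² − 4 × 44.40 × (119.0))] / (2 × 44.40) = (157 ± 59.27) / 88.80, giving tanθ = 1.100 or 2.435.
θ = 47.74° or 67.68°; the larger is 67.68°.

67.68°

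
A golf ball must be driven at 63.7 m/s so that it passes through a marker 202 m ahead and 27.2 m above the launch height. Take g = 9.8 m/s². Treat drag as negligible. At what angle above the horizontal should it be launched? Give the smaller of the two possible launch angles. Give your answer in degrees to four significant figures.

22.88°

Trajectory: y = x tanθ − g x² (1 + tan²θ)/(2v₀²). With x = 202, y = 27.2, v₀ = 63.7, g = 9.80:
49.27 tan²θ − 202 tanθ + (76.47) = 0.
tanθ = [202 ± √(202² − 4 × 49.27 × (76.47))] / (2 × 49.27) = (202 ± 160.4) / 98.55, giving tanθ = 0.4220 or 3.677.
θ = 22.88° or 74.79°; the smaller is 22.88°.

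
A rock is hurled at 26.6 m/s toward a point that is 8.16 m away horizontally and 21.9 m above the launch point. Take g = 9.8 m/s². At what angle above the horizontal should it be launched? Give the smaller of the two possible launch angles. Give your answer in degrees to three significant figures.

Trajectory: y = x tanθ − g x² (1 + tan²θ)/(2v₀²). With x = 8.16, y = 21.9, v₀ = 26.6, g = 9.80:
0.4611 tan²θ − 8.16 tanθ + (22.36) = 0.
tanθ = [8.16 ± √(8.16² − 4 × 0.4611 × (22.36))] / (2 × 0.4611) = (8.16 ± 5.034) / 0.9222, giving tanθ = 3.390 or 14.31.
θ = 73.56° or 86.00°; the smaller is 73.56°.

73.6°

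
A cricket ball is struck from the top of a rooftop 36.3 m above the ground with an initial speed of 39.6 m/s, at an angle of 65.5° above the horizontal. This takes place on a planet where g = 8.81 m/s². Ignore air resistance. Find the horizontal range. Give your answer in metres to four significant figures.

Resolve: vₓ = 39.60 cos 65.5° = 16.42 m/s and v_y0 = 39.60 sin 65.5° = 36.03 m/s.
With up positive and y = 0 at the ground: y(t) = 36.3 + (36.03) t − 4.405 t². Setting y = 0 and taking the positive root: t = [36.03 + √(36.03² + 2·8.81·36.3)] / 8.81 = (36.03 + 44.02) / 8.81 = 9.087 s.
Horizontal distance: R = vₓ t = 16.42 × 9.087 = 149.2 m.

149.2 m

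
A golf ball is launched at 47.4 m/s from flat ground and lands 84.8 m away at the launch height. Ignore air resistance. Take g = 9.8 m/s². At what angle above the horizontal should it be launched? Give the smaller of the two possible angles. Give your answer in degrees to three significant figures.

From R = (v₀²/g) sin 2θ: sin 2θ = 9.80 × 84.8 / 2246.8 = 0.3699.
2θ = 21.71° or 180° − 21.71° = 158.3°, so θ = 10.85° or 79.15°.
The smaller angle is 10.85°.

10.9°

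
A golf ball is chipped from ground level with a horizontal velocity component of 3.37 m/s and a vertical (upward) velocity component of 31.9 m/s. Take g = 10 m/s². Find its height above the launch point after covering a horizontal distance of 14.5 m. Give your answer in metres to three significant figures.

Time to reach x = 14.5 m: t = x/vₓ = 14.5/3.370 = 4.303 s.
Height: y = v_y0 t − ½ g t² = 31.90 × 4.303 − 5.000 × 4.303² = 137.3 − 92.56 = 44.69 m.

44.7 m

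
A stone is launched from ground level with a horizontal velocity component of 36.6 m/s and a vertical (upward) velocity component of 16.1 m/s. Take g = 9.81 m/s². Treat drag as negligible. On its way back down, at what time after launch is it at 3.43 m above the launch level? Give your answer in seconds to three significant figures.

Require v_y0 t − ½ g t² = 3.43, i.e. 4.905 t² − 16.10 t + 3.43 = 0.
Quadratic formula: t = (16.10 ± √191.91) / 9.81 = (16.10 ± 13.85) / 9.81 → t = 0.2290 s or 3.053 s.
The descending-branch root is 3.053 s.

3.05 s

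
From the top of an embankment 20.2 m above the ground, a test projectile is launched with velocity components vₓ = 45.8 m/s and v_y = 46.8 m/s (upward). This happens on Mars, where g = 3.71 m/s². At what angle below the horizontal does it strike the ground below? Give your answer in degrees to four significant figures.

The projectile lands when y = 20.2 + (46.80) t − ½·3.71·t² = 0. Positive root: t = (46.80 + √(46.80² + 2·3.71·20.2)) / 3.71 = (46.80 + 48.37) / 3.71 = 25.65 s.
At impact: v_y = v_y0 − g t = −48.37 m/s; vₓ = 45.80 m/s.
Angle below horizontal: arctan(|v_y|/vₓ) = arctan(48.37/45.80) = 46.57°.

46.57°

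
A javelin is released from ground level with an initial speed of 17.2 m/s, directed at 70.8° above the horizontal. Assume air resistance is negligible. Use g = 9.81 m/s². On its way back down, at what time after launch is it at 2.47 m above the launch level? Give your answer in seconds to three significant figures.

vₓ = 17.20 cos 70.8° = 5.657 m/s; v_y0 = 17.20 sin 70.8° = 16.24 m/s.
Require v_y0 t − ½ g t² = 2.47, i.e. 4.905 t² − 16.24 t + 2.47 = 0.
Quadratic formula: t = (16.24 ± √215.38) / 9.81 = (16.24 ± 14.68) / 9.81 → t = 0.1598 s or 3.152 s.
The descending-branch root is 3.152 s.

3.15 s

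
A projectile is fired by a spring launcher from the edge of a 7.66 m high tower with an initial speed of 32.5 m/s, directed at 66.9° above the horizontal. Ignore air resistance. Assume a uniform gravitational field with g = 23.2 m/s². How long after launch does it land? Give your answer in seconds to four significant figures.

2.812 s

Resolve: vₓ = 32.50 cos 66.9° = 12.75 m/s and v_y0 = 32.50 sin 66.9° = 29.89 m/s.
With up positive and y = 0 at the ground: y(t) = 7.66 + (29.89) t − 11.60 t². Setting y = 0 and taking the positive root: t = [29.89 + √(29.89² + 2·23.2·7.66)] / 23.2 = (29.89 + 35.34) / 23.2 = 2.812 s.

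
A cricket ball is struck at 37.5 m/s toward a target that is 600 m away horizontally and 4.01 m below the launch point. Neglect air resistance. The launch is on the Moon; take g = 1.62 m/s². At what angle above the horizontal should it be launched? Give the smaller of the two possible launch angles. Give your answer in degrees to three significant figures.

21.4°

Trajectory: y = x tanθ − g x² (1 + tan²θ)/(2v₀²). With x = 600, y = −4.01, v₀ = 37.5, g = 1.62:
207.4 tan²θ − 600 tanθ + (203.4) = 0.
tanθ = [600 ± √(600² − 4 × 207.4 × (203.4))] / (2 × 207.4) = (600 ± 437.4) / 414.7, giving tanθ = 0.3920 or 2.501.
θ = 21.41° or 68.21°; the smaller is 21.41°.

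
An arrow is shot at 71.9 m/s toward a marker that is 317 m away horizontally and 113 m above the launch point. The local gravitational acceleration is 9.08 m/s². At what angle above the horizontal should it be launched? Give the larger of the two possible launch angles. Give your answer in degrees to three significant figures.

Trajectory: y = x tanθ − g x² (1 + tan²θ)/(2v₀²). With x = 317, y = 113, v₀ = 71.9, g = 9.08:
88.25 tan²θ − 317 tanθ + (201.3) = 0.
tanθ = [317 ± √(317² − 4 × 88.25 × (201.3))] / (2 × 88.25) = (317 ± 171.6) / 176.5, giving tanθ = 0.8238 or 2.768.
θ = 39.48° or 70.14°; the larger is 70.14°.

70.1°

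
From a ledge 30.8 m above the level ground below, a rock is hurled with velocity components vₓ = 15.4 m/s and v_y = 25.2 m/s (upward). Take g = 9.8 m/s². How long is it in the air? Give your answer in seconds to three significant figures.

Vertical motion (up positive, ground at y = 0): 4.900 t² − (25.20) t − 30.8 = 0, so t = (25.20 + √(25.20² + 2·9.80·30.8)) / 9.80 = (25.20 + 35.20) / 9.80 = 6.163 s.

6.16 s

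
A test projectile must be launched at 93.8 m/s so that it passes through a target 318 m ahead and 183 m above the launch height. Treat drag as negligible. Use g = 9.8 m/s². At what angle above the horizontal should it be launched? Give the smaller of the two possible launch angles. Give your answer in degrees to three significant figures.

41.8°

Trajectory: y = x tanθ − g x² (1 + tan²θ)/(2v₀²). With x = 318, y = 183, v₀ = 93.8, g = 9.80:
56.32 tan²θ − 318 tanθ + (239.3) = 0.
tanθ = [318 ± √(318² − 4 × 56.32 × (239.3))] / (2 × 56.32) = (318 ± 217.3) / 112.6, giving tanθ = 0.8942 or 4.752.
θ = 41.80° or 78.12°; the smaller is 41.80°.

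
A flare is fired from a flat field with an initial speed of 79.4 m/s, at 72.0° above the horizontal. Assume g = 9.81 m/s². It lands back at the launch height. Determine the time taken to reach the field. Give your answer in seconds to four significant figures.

Horizontal component vₓ = 79.40 cos 72.0° = 24.54 m/s; vertical v_y0 = 79.40 sin 72.0° = 75.51 m/s.
Time of flight on level ground: T = 2 v_y0 / g = 2 × 75.51 / 9.81 = 15.40 s.

15.40 s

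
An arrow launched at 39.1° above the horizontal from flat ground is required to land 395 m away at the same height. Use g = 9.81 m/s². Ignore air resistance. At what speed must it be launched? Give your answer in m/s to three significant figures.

On level ground R = v₀² sin 2θ / g ⇒ v₀ = √(gR / sin 2θ).
v₀ = √(9.81 × 395 / sin 78.20°) = √(3875 / 0.9789) = √3958.6 = 62.92 m/s.

62.9 m/s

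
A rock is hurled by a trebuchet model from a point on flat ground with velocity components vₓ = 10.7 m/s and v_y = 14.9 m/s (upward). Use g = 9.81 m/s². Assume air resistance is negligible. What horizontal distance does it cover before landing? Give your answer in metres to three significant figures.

32.5 m

Flight time T = 2 v_y0 / g = 3.038 s.
Range: R = vₓ T = 10.70 × 3.038 = 32.50 m.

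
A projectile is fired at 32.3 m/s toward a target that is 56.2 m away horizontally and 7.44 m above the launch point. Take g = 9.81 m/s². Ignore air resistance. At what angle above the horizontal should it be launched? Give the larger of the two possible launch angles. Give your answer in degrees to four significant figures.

73.31°

Trajectory: y = x tanθ − g x² (1 + tan²θ)/(2v₀²). With x = 56.2, y = 7.44, v₀ = 32.3, g = 9.81:
14.85 tan²θ − 56.2 tanθ + (22.29) = 0.
tanθ = [56.2 ± √(56.2² − 4 × 14.85 × (22.29))] / (2 × 14.85) = (56.2 ± 42.83) / 29.70, giving tanθ = 0.4501 or 3.335.
θ = 24.23° or 73.31°; the larger is 73.31°.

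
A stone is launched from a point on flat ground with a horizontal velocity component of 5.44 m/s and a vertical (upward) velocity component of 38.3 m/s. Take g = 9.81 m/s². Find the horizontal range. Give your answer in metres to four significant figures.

Time aloft: T = 2 v_y0 / g = 2 × 38.30 / 9.81 = 7.808 s.
Range: R = vₓ T = 5.440 × 7.808 = 42.48 m.

42.48 m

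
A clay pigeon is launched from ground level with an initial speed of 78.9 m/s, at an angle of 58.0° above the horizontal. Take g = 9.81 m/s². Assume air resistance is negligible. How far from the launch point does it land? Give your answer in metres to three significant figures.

570 m

vₓ = 78.90 cos 58.0° = 41.81 m/s; v_y0 = 78.90 sin 58.0° = 66.91 m/s.
Time aloft: T = 2 v_y0 / g = 2 × 66.91 / 9.81 = 13.64 s.
Range: R = vₓ T = 41.81 × 13.64 = 570.4 m.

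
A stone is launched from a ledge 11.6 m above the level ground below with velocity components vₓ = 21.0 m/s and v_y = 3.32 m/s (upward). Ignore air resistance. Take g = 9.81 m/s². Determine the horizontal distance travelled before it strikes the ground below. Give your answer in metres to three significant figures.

The projectile lands when y = 11.6 + (3.320) t − ½·9.81·t² = 0. Positive root: t = (3.320 + √(3.320² + 2·9.81·11.6)) / 9.81 = (3.320 + 15.45) / 9.81 = 1.913 s.
Horizontal distance: R = vₓ t = 21.00 × 1.913 = 40.17 m.

40.2 m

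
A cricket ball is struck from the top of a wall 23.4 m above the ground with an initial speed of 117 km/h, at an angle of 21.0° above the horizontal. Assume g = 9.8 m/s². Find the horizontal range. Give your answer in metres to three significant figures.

112 m

Convert: 117 km/h = 117/3.6 = 32.50 m/s.
Horizontal component vₓ = 32.50 cos 21.0° = 30.34 m/s; vertical v_y0 = 32.50 sin 21.0° = 11.65 m/s.
Vertical motion (up positive, ground at y = 0): 4.900 t² − (11.65) t − 23.4 = 0, so t = (11.65 + √(11.65² + 2·9.80·23.4)) / 9.80 = (11.65 + 24.38) / 9.80 = 3.676 s.
Horizontal distance: R = vₓ t = 30.34 × 3.676 = 111.5 m.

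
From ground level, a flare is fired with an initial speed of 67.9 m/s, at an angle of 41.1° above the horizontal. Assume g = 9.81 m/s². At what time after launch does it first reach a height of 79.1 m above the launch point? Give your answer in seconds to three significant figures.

2.41 s

Horizontal component vₓ = 67.90 cos 41.1° = 51.17 m/s; vertical v_y0 = 67.90 sin 41.1° = 44.64 m/s.
Height y(t) = 44.64 t − 4.905 t² = 79.1 gives 4.905 t² − 44.64 t + 79.1 = 0.
t = [44.64 ± √(44.64² − 2·9.81·79.1)] / 9.81 = (44.64 ± 20.99) / 9.81, so t = 2.411 s or t = 6.689 s.
The first (ascending) time is 2.411 s.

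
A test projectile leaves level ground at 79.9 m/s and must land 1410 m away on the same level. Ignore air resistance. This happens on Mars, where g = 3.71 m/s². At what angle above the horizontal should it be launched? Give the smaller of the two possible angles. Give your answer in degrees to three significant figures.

Level-ground range R = v₀² sin(2θ)/g ⇒ sin(2θ) = gR/v₀² = 3.71 × 1410 / 79.9² = 0.8194.
2θ = 55.03° or 180° − 55.03° = 125.0°, so θ = 27.51° or 62.49°.
The smaller angle is 27.51°.

27.5°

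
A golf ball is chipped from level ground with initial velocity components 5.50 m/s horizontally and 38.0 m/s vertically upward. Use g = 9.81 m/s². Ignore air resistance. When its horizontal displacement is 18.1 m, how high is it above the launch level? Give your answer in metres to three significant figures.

Time to reach x = 18.1 m: t = x/vₓ = 18.1/5.500 = 3.291 s.
Height: y = v_y0 t − ½ g t² = 38.00 × 3.291 − 4.905 × 3.291² = 125.1 − 53.12 = 71.93 m.

71.9 m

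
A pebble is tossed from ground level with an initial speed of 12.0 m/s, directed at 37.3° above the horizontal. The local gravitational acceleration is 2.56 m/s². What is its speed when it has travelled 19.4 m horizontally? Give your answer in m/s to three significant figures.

9.77 m/s

Horizontal component vₓ = 12.00 cos 37.3° = 9.546 m/s; vertical v_y0 = 12.00 sin 37.3° = 7.272 m/s.
x = vₓ t ⇒ t = 19.4/9.546 = 2.032 s.
Vertical velocity there: v_y = v_y0 − g t = 7.272 − 2.56 × 2.032 = 2.069 m/s.
Speed: √(vₓ² + v_y²) = √(9.546² + 2.069²) = 9.767 m/s.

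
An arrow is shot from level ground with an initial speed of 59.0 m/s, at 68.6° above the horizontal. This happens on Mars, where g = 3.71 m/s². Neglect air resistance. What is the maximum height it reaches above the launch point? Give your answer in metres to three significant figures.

vₓ = 59.00 cos 68.6° = 21.53 m/s; v_y0 = 59.00 sin 68.6° = 54.93 m/s.
At the apex v_y = 0, so H = v_y0²/(2g) = 54.93²/7.420 = 406.7 m.

407 m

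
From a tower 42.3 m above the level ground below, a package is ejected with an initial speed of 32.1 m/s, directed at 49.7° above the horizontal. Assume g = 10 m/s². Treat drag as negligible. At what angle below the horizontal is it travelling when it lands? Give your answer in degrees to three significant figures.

Resolve: vₓ = 32.10 cos 49.7° = 20.76 m/s and v_y0 = 32.10 sin 49.7° = 24.48 m/s.
Vertical motion (up positive, ground at y = 0): 5.000 t² − (24.48) t − 42.3 = 0, so t = (24.48 + √(24.48² + 2·10.0·42.3)) / 10.0 = (24.48 + 38.02) / 10.0 = 6.250 s.
At impact: v_y = v_y0 − g t = −38.02 m/s; vₓ = 20.76 m/s.
Angle below horizontal: arctan(|v_y|/vₓ) = arctan(38.02/20.76) = 61.36°.

61.4°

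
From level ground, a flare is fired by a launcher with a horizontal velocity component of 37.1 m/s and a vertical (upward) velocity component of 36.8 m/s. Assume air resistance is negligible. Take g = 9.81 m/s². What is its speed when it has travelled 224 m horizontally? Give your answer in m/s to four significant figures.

At x = 224 m, t = x/vₓ = 224/37.10 = 6.038 s.
Vertical velocity there: v_y = v_y0 − g t = 36.80 − 9.81 × 6.038 = −22.43 m/s.
Speed: √(vₓ² + v_y²) = √(37.10² + 22.43²) = 43.35 m/s.

43.35 m/s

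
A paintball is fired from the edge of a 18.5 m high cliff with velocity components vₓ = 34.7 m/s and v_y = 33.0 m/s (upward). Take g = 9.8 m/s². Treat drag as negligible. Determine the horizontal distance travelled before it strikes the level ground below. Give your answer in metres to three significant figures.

252 m

Vertical motion (up positive, ground at y = 0): 4.900 t² − (33.00) t − 18.5 = 0, so t = (33.00 + √(33.00² + 2·9.80·18.5)) / 9.80 = (33.00 + 38.10) / 9.80 = 7.255 s.
Horizontal distance: R = vₓ t = 34.70 × 7.255 = 251.8 m.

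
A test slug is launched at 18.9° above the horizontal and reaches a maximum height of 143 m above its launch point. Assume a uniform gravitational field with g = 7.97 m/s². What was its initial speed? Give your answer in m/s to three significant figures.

147 m/s

At the peak v_y = 0, so v_y0 = √(2gH) = √(2 × 7.97 × 143) = 47.74 m/s.
v_y0 = v₀ sin θ ⇒ v₀ = 47.74 / sin 18.9° = 147.4 m/s.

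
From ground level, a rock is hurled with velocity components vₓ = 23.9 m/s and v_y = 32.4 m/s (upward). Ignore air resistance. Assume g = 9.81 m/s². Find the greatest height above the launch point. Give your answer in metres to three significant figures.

53.5 m

At the apex v_y = 0, so H = v_y0²/(2g) = 32.40²/19.62 = 53.50 m.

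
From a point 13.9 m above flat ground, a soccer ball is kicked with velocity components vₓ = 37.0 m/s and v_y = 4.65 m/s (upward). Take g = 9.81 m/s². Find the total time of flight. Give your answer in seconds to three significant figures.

Vertical motion (up positive, ground at y = 0): 4.905 t² − (4.650) t − 13.9 = 0, so t = (4.650 + √(4.650² + 2·9.81·13.9)) / 9.81 = (4.650 + 17.16) / 9.81 = 2.223 s.

2.22 s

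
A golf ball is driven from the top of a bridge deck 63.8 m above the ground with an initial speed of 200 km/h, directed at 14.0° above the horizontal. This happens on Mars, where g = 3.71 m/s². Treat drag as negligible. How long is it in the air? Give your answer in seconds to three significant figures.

10.5 s

Convert: 200 km/h = 200/3.6 = 55.56 m/s.
Horizontal component vₓ = 55.56 cos 14.0° = 53.91 m/s; vertical v_y0 = 55.56 sin 14.0° = 13.44 m/s.
With up positive and y = 0 at the ground: y(t) = 63.8 + (13.44) t − 1.855 t². Setting y = 0 and taking the positive root: t = [13.44 + √(13.44² + 2·3.71·63.8)] / 3.71 = (13.44 + 25.57) / 3.71 = 10.52 s.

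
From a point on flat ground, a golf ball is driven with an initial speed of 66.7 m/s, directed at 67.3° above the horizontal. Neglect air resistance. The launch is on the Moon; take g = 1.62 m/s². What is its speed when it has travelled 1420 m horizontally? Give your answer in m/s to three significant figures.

Resolve: vₓ = 66.70 cos 67.3° = 25.74 m/s and v_y0 = 66.70 sin 67.3° = 61.53 m/s.
x = vₓ t ⇒ t = 1420/25.74 = 55.17 s.
Vertical velocity there: v_y = v_y0 − g t = 61.53 − 1.62 × 55.17 = −27.84 m/s.
Speed: √(vₓ² + v_y²) = √(25.74² + 27.84²) = 37.91 m/s.

37.9 m/s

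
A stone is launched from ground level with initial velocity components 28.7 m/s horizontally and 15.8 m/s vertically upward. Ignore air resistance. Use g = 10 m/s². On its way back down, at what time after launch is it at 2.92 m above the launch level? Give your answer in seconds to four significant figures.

2.963 s

Set y = v_y0 t − ½ g t² = 2.92: 5.000 t² − 15.80 t + 2.92 = 0.
t = [15.80 ± √(15.80² − 2·10.0·2.92)] / 10.0 = (15.80 ± 13.83) / 10.0, so t = 0.1971 s or t = 2.963 s.
The descending-branch root is 2.963 s.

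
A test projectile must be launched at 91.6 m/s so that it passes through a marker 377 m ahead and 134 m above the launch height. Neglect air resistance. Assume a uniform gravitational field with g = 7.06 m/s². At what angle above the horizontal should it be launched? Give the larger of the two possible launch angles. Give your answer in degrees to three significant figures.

80.1°

Trajectory: y = x tanθ − g x² (1 + tan²θ)/(2v₀²). With x = 377, y = 134, v₀ = 91.6, g = 7.06:
59.80 tan²θ − 377 tanθ + (193.8) = 0.
tanθ = [377 ± √(377² − 4 × 59.80 × (193.8))] / (2 × 59.80) = (377 ± 309.5) / 119.6, giving tanθ = 0.5646 or 5.740.
θ = 29.45° or 80.12°; the larger is 80.12°.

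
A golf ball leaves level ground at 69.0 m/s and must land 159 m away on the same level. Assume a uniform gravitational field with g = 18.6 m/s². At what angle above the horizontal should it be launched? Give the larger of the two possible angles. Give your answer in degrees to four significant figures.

70.80°

R = v₀² sin 2θ / g gives sin 2θ = gR/v₀² = 18.6·159/69.0² = 0.6212.
2θ = 38.40° or 180° − 38.40° = 141.6°, so θ = 19.20° or 70.80°.
The larger angle is 70.80°.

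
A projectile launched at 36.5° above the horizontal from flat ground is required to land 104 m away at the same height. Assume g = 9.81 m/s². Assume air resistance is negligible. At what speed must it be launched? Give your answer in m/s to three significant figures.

32.7 m/s

On level ground R = v₀² sin 2θ / g ⇒ v₀ = √(gR / sin 2θ).
v₀ = √(9.81 × 104 / sin 73.00°) = √(1020 / 0.9563) = √1066.9 = 32.66 m/s.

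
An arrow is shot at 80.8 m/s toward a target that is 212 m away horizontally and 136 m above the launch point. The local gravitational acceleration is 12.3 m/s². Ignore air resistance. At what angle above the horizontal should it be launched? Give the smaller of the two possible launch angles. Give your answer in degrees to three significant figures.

Trajectory: y = x tanθ − g x² (1 + tan²θ)/(2v₀²). With x = 212, y = 136, v₀ = 80.8, g = 12.3:
42.34 tan²θ − 212 tanθ + (178.3) = 0.
tanθ = [212 ± √(212² − 4 × 42.34 × (178.3))] / (2 × 42.34) = (212 ± 121.4) / 84.67, giving tanθ = 1.070 or 3.938.
θ = 46.93° or 75.75°; the smaller is 46.93°.

46.9°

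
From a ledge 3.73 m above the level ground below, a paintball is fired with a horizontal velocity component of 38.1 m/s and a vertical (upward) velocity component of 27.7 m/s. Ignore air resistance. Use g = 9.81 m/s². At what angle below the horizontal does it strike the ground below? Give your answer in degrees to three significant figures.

With up positive and y = 0 at the ground: y(t) = 3.73 + (27.70) t − 4.905 t². Setting y = 0 and taking the positive root: t = [27.70 + √(27.70² + 2·9.81·3.73)] / 9.81 = (27.70 + 28.99) / 9.81 = 5.779 s.
At impact: v_y = v_y0 − g t = −28.99 m/s; vₓ = 38.10 m/s.
Angle below horizontal: arctan(|v_y|/vₓ) = arctan(28.99/38.10) = 37.27°.

37.3°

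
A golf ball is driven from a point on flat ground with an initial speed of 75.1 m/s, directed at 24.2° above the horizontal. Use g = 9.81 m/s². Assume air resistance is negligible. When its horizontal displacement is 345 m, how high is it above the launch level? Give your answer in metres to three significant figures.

30.6 m

Horizontal component vₓ = 75.10 cos 24.2° = 68.50 m/s; vertical v_y0 = 75.10 sin 24.2° = 30.79 m/s.
x = vₓ t ⇒ t = 345/68.50 = 5.036 s.
Height: y = v_y0 t − ½ g t² = 30.79 × 5.036 − 4.905 × 5.036² = 155.0 − 124.4 = 30.63 m.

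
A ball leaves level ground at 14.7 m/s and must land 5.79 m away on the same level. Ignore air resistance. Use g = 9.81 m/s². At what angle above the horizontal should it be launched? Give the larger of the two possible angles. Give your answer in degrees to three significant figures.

From R = (v₀²/g) sin 2θ: sin 2θ = 9.81 × 5.79 / 216.09 = 0.2629.
2θ = 15.24° or 180° − 15.24° = 164.8°, so θ = 7.620° or 82.38°.
The larger angle is 82.38°.

82.4°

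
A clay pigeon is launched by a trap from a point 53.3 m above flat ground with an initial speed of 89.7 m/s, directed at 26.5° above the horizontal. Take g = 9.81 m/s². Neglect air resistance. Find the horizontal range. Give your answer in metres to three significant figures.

749 m

Resolve: vₓ = 89.70 cos 26.5° = 80.28 m/s and v_y0 = 89.70 sin 26.5° = 40.02 m/s.
The projectile lands when y = 53.3 + (40.02) t − ½·9.81·t² = 0. Positive root: t = (40.02 + √(40.02² + 2·9.81·53.3)) / 9.81 = (40.02 + 51.46) / 9.81 = 9.325 s.
Horizontal distance: R = vₓ t = 80.28 × 9.325 = 748.6 m.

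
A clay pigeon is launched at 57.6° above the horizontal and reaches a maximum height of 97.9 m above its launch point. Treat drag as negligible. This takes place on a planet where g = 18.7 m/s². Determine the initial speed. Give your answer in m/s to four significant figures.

At the peak v_y = 0, so v_y0 = √(2gH) = √(2 × 18.7 × 97.9) = 60.51 m/s.
v_y0 = v₀ sin θ ⇒ v₀ = 60.51 / sin 57.6° = 71.67 m/s.

71.67 m/s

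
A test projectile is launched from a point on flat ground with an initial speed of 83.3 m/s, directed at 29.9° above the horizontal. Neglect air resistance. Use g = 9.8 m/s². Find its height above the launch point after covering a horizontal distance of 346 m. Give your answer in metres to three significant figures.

Components: vₓ = 83.30 cos 29.9° = 72.21 m/s, v_y0 = 83.30 sin 29.9° = 41.52 m/s.
x = vₓ t ⇒ t = 346/72.21 = 4.791 s.
Height: y = v_y0 t − ½ g t² = 41.52 × 4.791 − 4.900 × 4.791² = 199.0 − 112.5 = 86.47 m.

86.5 m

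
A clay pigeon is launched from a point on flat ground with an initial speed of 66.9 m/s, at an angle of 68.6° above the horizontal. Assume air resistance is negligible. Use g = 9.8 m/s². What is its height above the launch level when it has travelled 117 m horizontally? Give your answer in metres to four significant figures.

186.0 m

Resolve: vₓ = 66.90 cos 68.6° = 24.41 m/s and v_y0 = 66.90 sin 68.6° = 62.29 m/s.
Time to reach x = 117 m: t = x/vₓ = 117/24.41 = 4.793 s.
Height: y = v_y0 t − ½ g t² = 62.29 × 4.793 − 4.900 × 4.793² = 298.5 − 112.6 = 186.0 m.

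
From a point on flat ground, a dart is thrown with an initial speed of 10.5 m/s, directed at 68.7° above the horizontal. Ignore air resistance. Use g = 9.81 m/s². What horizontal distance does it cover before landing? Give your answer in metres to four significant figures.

vₓ = 10.50 cos 68.7° = 3.814 m/s; v_y0 = 10.50 sin 68.7° = 9.783 m/s.
Flight time T = 2 v_y0 / g = 1.994 s.
Horizontal distance R = vₓ T = 3.814 × 1.994 = 7.607 m.

7.607 m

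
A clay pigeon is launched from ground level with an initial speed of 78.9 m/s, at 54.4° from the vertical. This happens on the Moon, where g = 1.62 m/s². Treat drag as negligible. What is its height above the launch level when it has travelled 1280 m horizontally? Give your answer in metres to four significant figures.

593.9 m

Components: vₓ = 78.90 sin 54.4° = 64.15 m/s, v_y0 = 78.90 cos 54.4° = 45.93 m/s.
At x = 1280 m, t = x/vₓ = 1280/64.15 = 19.95 s.
Height: y = v_y0 t − ½ g t² = 45.93 × 19.95 − 0.8100 × 19.95² = 916.4 − 322.4 = 593.9 m.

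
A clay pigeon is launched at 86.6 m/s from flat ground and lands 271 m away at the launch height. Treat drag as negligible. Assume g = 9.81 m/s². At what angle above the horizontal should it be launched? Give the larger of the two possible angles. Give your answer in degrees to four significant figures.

79.62°

R = v₀² sin 2θ / g gives sin 2θ = gR/v₀² = 9.81·271/86.6² = 0.3545.
2θ = 20.76° or 180° − 20.76° = 159.2°, so θ = 10.38° or 79.62°.
The larger angle is 79.62°.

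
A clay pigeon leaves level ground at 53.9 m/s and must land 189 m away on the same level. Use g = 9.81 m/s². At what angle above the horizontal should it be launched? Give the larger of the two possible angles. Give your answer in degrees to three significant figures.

From R = (v₀²/g) sin 2θ: sin 2θ = 9.81 × 189 / 2905.2 = 0.6382.
2θ = 39.66° or 180° − 39.66° = 140.3°, so θ = 19.83° or 70.17°.
The larger angle is 70.17°.

70.2°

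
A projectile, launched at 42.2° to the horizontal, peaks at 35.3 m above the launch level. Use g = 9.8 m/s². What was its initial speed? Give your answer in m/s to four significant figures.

At the peak v_y = 0, so v_y0 = √(2gH) = √(2 × 9.80 × 35.3) = 26.30 m/s.
v_y0 = v₀ sin θ ⇒ v₀ = 26.30 / sin 42.2° = 39.16 m/s.

39.16 m/s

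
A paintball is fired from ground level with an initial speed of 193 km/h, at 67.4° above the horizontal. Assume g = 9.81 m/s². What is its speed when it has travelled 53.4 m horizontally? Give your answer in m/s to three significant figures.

Convert: 193 km/h = 193/3.6 = 53.61 m/s.
Components: vₓ = 53.61 cos 67.4° = 20.60 m/s, v_y0 = 53.61 sin 67.4° = 49.49 m/s.
Time to reach x = 53.4 m: t = x/vₓ = 53.4/20.60 = 2.592 s.
Vertical velocity there: v_y = v_y0 − g t = 49.49 − 9.81 × 2.592 = 24.07 m/s.
Speed: √(vₓ² + v_y²) = √(20.60² + 24.07²) = 31.68 m/s.

31.7 m/s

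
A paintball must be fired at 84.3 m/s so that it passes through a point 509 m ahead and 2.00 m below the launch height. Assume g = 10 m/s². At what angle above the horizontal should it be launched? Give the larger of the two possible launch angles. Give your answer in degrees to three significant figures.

67.2°

Trajectory: y = x tanθ − g x² (1 + tan²θ)/(2v₀²). With x = 509, y = −2.00, v₀ = 84.3, g = 10.0:
182.3 tan²θ − 509 tanθ + (180.3) = 0.
tanθ = [509 ± √(509² − 4 × 182.3 × (180.3))] / (2 × 182.3) = (509 ± 357.3) / 364.6, giving tanθ = 0.4162 or 2.376.
θ = 22.60° or 67.18°; the larger is 67.18°.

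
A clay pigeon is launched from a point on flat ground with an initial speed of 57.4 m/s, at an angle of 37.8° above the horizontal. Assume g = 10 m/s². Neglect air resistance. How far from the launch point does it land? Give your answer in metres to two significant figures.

Horizontal component vₓ = 57.40 cos 37.8° = 45.35 m/s; vertical v_y0 = 57.40 sin 37.8° = 35.18 m/s.
Time aloft: T = 2 v_y0 / g = 2 × 35.18 / 10.0 = 7.036 s.
Horizontal distance R = vₓ T = 45.35 × 7.036 = 319.1 m.

320 m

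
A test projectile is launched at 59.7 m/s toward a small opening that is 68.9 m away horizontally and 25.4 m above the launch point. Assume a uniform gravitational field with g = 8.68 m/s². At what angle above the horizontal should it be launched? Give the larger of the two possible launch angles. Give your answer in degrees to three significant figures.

Trajectory: y = x tanθ − g x² (1 + tan²θ)/(2v₀²). With x = 68.9, y = 25.4, v₀ = 59.7, g = 8.68:
5.781 tan²θ − 68.9 tanθ + (31.18) = 0.
tanθ = [68.9 ± √(68.9² − 4 × 5.781 × (31.18))] / (2 × 5.781) = (68.9 ± 63.45) / 11.56, giving tanθ = 0.4712 or 11.45.
θ = 25.23° or 85.01°; the larger is 85.01°.

85.0°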